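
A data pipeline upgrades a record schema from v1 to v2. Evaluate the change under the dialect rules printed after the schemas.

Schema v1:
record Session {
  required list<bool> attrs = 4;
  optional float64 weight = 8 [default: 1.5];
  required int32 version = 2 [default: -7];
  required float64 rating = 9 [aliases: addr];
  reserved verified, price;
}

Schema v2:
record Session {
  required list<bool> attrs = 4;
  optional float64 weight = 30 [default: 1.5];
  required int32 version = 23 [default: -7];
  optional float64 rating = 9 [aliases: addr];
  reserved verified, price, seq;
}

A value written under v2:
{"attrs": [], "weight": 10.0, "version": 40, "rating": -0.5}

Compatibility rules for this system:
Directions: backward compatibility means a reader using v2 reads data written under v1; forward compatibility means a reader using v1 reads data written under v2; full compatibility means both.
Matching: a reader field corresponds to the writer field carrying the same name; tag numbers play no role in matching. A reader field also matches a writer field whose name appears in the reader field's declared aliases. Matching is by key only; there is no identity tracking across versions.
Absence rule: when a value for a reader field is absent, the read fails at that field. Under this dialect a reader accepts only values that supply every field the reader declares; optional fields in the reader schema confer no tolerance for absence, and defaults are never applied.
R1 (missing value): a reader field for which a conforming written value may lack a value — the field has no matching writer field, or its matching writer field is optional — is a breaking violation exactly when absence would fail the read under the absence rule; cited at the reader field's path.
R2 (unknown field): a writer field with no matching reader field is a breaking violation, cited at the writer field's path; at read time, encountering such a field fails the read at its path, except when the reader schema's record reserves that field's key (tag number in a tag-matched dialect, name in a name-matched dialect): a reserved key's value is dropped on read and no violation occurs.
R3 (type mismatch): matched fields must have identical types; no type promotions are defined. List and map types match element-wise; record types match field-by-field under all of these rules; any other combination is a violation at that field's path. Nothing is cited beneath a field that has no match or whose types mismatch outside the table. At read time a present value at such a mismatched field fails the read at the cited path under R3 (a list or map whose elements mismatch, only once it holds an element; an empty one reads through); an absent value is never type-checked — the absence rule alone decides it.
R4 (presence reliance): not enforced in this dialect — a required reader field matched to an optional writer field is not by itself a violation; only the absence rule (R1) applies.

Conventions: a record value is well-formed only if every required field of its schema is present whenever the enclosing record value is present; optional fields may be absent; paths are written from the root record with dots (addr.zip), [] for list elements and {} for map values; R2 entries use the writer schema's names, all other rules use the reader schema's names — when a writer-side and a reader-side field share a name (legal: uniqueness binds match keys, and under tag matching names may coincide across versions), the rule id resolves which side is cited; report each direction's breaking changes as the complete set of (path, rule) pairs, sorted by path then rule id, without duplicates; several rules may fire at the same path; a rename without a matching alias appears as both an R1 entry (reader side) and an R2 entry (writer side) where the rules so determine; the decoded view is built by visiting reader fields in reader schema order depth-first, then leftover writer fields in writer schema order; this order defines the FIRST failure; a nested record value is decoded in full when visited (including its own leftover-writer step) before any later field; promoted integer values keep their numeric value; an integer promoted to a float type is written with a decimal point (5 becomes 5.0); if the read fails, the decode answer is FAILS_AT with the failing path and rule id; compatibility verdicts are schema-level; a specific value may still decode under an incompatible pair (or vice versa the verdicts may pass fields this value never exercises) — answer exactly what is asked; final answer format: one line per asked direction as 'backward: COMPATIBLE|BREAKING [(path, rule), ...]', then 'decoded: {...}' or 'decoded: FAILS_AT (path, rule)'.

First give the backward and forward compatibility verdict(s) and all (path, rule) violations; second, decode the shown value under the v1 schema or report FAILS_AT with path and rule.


backward: BREAKING [(weight, R1)]; forward: BREAKING [(rating, R1), (weight, R1)]; decoded: {"attrs": [], "weight": 10.0, "version": 40, "rating": -0.5}

each type pair in Session: writer, then reader
checking backward for Session: reader v2 against writer v1:
  writer required, list<bool> -> list<bool>: reader attrs maps from writer attrs
  writer optional, float64 -> float64: reader weight maps from writer weight
  writer required, int32 -> int32: reader version maps from writer version
  writer required, float64 -> float64: reader rating maps from writer rating
  breaking: (weight, R1)
  => 1 violation(s): backward is BREAKING for Session
checking forward for Session: reader v1 against writer v2:
  writer required, list<bool> -> list<bool>: reader attrs maps from writer attrs
  writer optional, float64 -> float64: reader weight maps from writer weight
  writer required, int32 -> int32: reader version maps from writer version
  writer optional, float64 -> float64: reader rating maps from writer rating
  breaking: (rating, R1)
  breaking: (weight, R1)
  => 2 violation(s): forward is BREAKING for Session
decoding the Session value with the v1 reader:
  attrs := []
  weight := 10.0
  version := 40
  rating := -0.5
  => decoded: {"attrs": [], "weight": 10.0, "version": 40, "rating": -0.5}


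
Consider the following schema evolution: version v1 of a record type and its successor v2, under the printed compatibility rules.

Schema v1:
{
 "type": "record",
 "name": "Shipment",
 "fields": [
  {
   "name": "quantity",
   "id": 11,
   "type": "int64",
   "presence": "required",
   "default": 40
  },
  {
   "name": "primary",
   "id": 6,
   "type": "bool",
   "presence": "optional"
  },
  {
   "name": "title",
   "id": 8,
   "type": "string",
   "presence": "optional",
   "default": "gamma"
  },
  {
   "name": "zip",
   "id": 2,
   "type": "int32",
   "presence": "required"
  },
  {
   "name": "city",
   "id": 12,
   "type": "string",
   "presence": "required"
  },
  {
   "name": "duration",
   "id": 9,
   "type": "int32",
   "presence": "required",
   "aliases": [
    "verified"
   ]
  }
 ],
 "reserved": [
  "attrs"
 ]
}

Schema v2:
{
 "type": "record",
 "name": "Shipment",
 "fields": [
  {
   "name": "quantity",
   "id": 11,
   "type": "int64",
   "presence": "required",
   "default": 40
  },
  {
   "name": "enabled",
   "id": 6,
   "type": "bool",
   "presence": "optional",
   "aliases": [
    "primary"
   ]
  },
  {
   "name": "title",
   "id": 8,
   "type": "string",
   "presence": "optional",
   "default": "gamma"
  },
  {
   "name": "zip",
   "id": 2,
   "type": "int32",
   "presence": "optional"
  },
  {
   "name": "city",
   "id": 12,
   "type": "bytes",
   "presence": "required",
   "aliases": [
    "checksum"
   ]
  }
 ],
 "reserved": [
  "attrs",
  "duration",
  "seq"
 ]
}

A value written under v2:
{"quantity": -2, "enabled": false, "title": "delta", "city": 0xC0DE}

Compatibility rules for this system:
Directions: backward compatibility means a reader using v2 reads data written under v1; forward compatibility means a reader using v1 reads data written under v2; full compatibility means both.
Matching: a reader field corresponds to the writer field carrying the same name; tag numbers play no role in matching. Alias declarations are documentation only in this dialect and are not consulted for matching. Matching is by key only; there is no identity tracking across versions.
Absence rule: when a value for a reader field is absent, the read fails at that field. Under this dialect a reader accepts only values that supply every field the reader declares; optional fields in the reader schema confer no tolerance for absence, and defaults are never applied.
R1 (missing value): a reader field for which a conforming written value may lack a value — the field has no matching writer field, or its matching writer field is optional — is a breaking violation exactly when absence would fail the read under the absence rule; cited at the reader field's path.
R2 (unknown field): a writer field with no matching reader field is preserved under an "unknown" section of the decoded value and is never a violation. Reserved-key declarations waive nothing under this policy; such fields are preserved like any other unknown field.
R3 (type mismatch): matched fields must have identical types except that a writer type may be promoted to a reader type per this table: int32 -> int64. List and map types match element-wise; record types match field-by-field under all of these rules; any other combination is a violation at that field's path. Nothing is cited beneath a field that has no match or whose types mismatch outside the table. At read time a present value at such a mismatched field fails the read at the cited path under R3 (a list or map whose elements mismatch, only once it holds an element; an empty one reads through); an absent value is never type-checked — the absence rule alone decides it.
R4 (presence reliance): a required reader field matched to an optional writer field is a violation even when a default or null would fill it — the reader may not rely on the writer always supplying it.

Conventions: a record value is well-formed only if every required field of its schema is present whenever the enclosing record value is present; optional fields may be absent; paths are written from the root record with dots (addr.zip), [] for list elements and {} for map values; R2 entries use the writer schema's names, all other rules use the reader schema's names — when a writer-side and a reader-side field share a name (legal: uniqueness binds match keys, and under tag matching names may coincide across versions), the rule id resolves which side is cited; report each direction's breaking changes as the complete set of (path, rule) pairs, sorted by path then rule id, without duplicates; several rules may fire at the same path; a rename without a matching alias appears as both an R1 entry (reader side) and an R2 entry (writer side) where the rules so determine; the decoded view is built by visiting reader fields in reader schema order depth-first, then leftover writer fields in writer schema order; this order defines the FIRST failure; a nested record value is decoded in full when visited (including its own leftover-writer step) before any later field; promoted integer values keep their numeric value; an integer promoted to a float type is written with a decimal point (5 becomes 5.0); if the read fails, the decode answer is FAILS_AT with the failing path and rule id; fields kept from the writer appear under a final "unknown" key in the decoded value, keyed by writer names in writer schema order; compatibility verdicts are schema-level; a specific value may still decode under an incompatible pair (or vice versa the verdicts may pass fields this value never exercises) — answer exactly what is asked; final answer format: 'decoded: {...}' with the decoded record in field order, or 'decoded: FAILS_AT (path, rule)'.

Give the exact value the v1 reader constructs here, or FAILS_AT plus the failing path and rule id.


arrows below run writer -> reader for Shipment
decode walk for Shipment under reader schema v1:
  quantity := -2
  read fails at primary under R1 (no fill)
  => FAILS_AT (primary, R1)
the rest of the Shipment diff is inert for this question:
  field city in record Shipment: type string changed to bytes -> matters for Shipment compatibility verdicts, not for this value's decode
  removed field duration from record Shipment (its key "duration" joins the reserved list) -> matters for Shipment compatibility verdicts, not for this value's decode
  field zip in record Shipment: required changed to optional -> matters for Shipment compatibility verdicts, not for this value's decode

decoded: FAILS_AT (primary, R1)


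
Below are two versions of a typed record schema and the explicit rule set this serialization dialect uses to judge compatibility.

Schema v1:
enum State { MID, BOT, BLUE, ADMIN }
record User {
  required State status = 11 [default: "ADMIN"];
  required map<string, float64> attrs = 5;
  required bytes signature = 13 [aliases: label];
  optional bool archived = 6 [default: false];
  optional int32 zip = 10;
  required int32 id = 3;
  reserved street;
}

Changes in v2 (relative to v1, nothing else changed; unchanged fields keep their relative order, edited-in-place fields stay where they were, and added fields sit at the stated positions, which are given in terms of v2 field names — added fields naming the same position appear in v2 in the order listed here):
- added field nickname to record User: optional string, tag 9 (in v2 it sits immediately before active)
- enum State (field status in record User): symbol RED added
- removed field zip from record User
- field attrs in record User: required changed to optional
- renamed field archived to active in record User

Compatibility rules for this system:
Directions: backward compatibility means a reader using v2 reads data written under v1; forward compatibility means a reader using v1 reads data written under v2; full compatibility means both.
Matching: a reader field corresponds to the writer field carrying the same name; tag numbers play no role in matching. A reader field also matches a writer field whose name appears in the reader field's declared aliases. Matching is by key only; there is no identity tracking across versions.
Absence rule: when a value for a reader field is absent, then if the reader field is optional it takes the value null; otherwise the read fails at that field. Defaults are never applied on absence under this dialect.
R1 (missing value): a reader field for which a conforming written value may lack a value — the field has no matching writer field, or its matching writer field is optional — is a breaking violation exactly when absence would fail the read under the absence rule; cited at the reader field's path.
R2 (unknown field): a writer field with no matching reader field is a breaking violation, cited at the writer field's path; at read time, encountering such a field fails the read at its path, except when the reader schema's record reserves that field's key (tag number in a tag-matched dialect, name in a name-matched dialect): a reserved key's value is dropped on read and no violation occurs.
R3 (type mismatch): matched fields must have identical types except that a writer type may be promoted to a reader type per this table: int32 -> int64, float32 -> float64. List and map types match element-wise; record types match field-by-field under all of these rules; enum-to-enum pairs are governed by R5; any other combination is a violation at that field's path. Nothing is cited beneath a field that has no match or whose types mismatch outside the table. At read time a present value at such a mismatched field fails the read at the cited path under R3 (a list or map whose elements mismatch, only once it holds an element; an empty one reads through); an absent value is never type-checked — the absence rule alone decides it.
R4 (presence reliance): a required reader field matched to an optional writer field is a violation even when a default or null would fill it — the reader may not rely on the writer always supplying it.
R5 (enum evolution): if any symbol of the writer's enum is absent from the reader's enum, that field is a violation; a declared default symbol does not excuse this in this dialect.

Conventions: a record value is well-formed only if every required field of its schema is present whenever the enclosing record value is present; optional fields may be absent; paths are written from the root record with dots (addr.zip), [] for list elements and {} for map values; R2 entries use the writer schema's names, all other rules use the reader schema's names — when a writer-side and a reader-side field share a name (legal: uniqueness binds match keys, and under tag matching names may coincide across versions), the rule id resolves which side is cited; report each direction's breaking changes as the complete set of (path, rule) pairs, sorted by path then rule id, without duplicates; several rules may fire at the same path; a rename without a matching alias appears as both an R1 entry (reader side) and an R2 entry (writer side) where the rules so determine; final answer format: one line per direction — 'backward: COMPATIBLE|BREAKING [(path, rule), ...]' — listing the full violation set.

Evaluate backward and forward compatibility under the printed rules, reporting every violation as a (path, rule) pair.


in User below, arrows point writer -> reader
backward analysis of User with v2 as reader and v1 as writer:
  writer required, State -> State: reader status maps from writer status
  writer required, map<string, float64> -> map<string, float64>: reader attrs maps from writer attrs
  writer required, bytes -> bytes: reader signature maps from writer signature
  no writer field matches reader nickname
  no writer field matches reader active
  writer required, int32 -> int32: reader id maps from writer id
  archived (writer side), unknown to reader
  zip (writer side), unknown to reader
  R2 fires at archived
  R2 fires at zip
  => backward: BREAKING (2)
forward analysis of User with v1 as reader and v2 as writer:
  writer required, State -> State: reader status maps from writer status
  writer optional, map<string, float64> -> map<string, float64>: reader attrs maps from writer attrs
  writer required, bytes -> bytes: reader signature maps from writer signature
  no writer field matches reader archived
  no writer field matches reader zip
  writer required, int32 -> int32: reader id maps from writer id
  nickname (writer side), unknown to reader
  active (writer side), unknown to reader
  R2 fires at active
  R1 fires at attrs
  R4 fires at attrs
  R2 fires at nickname
  R5 fires at status
  => forward: BREAKING (5)

backward: BREAKING [(archived, R2), (zip, R2)]; forward: BREAKING [(active, R2), (attrs, R1), (attrs, R4), (nickname, R2), (status, R5)]


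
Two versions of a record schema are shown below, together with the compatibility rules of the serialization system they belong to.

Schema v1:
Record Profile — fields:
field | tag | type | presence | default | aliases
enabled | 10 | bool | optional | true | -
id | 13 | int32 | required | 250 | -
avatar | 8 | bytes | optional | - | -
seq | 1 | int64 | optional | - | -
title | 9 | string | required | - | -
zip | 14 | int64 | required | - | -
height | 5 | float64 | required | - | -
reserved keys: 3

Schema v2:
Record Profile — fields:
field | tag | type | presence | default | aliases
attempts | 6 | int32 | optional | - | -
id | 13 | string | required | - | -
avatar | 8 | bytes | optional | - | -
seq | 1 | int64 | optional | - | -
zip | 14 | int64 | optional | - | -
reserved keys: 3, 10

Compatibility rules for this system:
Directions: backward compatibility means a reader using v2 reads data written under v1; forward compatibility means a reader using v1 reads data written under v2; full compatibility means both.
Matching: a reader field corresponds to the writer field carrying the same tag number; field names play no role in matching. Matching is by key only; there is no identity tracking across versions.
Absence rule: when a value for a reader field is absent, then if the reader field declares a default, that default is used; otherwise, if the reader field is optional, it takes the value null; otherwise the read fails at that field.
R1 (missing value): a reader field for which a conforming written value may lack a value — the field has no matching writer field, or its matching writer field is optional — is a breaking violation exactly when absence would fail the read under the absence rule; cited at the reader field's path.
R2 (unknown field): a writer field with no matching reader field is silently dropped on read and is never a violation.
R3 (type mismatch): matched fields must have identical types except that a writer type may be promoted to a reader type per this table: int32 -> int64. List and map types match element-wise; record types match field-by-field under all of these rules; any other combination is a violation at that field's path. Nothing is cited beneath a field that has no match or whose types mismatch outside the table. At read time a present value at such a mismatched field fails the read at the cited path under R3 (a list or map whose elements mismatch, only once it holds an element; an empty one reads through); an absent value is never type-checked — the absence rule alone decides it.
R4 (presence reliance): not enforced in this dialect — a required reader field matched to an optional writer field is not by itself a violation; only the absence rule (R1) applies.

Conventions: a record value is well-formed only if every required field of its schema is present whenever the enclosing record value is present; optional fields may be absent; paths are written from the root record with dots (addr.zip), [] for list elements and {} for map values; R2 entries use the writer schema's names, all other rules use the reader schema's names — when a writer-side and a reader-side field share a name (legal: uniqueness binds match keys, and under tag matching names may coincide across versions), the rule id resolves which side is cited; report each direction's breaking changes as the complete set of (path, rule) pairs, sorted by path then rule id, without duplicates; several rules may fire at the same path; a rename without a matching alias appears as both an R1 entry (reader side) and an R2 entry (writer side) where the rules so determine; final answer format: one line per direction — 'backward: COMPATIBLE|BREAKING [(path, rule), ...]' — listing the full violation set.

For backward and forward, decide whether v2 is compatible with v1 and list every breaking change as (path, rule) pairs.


each type pair in Profile: writer, then reader
backward on Profile — v2 reading data written by v1:
  attempts: no writer match
  writer required, int32 -> string: reader id maps from writer id
  writer optional, bytes -> bytes: reader avatar maps from writer avatar
  writer optional, int64 -> int64: reader seq maps from writer seq
  writer required, int64 -> int64: reader zip maps from writer zip
  writer field enabled has no reader counterpart
  writer field title has no reader counterpart
  writer field height has no reader counterpart
  breaking: (id, R3)
  => 1 violation(s): backward is BREAKING for Profile
forward on Profile — v1 reading data written by v2:
  enabled: no writer match
  writer required, string -> int32: reader id maps from writer id
  writer optional, bytes -> bytes: reader avatar maps from writer avatar
  writer optional, int64 -> int64: reader seq maps from writer seq
  title: no writer match
  writer optional, int64 -> int64: reader zip maps from writer zip
  height: no writer match
  writer field attempts has no reader counterpart
  breaking: (height, R1)
  breaking: (id, R3)
  breaking: (title, R1)
  breaking: (zip, R1)
  => 4 violation(s): forward is BREAKING for Profile

backward: BREAKING [(id, R3)]; forward: BREAKING [(height, R1), (id, R3), (title, R1), (zip, R1)]


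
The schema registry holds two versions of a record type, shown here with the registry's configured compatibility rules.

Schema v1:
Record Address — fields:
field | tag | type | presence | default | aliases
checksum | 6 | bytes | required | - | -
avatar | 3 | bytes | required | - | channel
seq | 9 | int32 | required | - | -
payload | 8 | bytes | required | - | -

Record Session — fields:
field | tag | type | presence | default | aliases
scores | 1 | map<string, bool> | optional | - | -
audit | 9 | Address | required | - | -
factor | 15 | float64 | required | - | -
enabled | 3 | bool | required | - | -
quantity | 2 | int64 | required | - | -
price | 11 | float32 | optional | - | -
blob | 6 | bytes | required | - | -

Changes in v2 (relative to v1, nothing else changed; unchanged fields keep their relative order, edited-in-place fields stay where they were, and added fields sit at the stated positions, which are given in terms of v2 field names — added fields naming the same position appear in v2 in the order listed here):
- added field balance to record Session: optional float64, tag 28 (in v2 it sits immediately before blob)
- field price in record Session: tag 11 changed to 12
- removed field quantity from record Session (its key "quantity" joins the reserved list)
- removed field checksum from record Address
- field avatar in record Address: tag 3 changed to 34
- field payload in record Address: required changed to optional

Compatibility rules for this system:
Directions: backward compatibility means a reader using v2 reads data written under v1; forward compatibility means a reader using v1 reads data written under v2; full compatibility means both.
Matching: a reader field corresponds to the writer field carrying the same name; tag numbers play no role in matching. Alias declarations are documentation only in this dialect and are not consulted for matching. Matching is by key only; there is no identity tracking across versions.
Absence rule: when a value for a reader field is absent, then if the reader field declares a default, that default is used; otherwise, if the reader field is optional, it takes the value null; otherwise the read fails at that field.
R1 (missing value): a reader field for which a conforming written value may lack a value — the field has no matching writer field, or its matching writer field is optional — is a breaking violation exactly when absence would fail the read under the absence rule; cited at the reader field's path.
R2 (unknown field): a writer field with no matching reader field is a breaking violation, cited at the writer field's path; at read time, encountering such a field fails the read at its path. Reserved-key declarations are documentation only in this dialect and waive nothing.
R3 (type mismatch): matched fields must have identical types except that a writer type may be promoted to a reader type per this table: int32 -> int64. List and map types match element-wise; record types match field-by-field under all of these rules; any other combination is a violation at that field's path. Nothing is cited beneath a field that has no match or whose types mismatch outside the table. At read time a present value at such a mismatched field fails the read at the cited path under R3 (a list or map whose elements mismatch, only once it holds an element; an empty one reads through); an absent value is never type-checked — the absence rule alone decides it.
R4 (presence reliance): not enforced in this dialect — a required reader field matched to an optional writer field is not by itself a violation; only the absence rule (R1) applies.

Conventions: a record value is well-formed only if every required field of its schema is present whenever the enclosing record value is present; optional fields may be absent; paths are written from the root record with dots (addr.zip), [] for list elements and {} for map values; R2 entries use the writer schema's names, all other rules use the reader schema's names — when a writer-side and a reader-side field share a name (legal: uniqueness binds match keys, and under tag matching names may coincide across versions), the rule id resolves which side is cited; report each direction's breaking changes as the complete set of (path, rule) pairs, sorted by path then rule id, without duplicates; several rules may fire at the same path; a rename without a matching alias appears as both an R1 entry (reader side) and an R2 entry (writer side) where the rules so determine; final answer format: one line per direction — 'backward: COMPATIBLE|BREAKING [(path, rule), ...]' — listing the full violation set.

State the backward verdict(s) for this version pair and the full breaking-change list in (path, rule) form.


in Session below, arrows point writer -> reader
backward pass over Session, reader schema v2, writer schema v1:
  scores <- scores (map<string, bool> -> map<string, bool>, writer optional)
  audit <- audit (Address -> Address, writer required)
  factor <- factor (float64 -> float64, writer required)
  enabled <- enabled (bool -> bool, writer required)
  price <- price (float32 -> float32, writer optional)
  balance: no writer-side match
  blob <- blob (bytes -> bytes, writer required)
  leftover writer field: quantity
  audit.avatar <- audit.avatar (bytes -> bytes, writer required)
  audit.seq <- audit.seq (int32 -> int32, writer required)
  audit.payload <- audit.payload (bytes -> bytes, writer required)
  leftover writer field: audit.checksum
  violation R2 at audit.checksum
  violation R2 at quantity
  => 2 violation(s): backward is BREAKING for Session
remaining Session differences; none change what is asked:
  added field balance to record Session: optional float64, tag 28 (in v2 it sits immediately before blob) -> matters only for Session's forward compatibility — outside the asked direction
  field price in record Session: tag 11 changed to 12 -> inert for the asked Session verdict: nothing fires
  field avatar in record Address: tag 3 changed to 34 -> inert for the asked Session verdict: nothing fires
  field payload in record Address: required changed to optional -> matters only for Session's forward compatibility — outside the asked direction

backward: BREAKING [(audit.checksum, R2), (quantity, R2)]


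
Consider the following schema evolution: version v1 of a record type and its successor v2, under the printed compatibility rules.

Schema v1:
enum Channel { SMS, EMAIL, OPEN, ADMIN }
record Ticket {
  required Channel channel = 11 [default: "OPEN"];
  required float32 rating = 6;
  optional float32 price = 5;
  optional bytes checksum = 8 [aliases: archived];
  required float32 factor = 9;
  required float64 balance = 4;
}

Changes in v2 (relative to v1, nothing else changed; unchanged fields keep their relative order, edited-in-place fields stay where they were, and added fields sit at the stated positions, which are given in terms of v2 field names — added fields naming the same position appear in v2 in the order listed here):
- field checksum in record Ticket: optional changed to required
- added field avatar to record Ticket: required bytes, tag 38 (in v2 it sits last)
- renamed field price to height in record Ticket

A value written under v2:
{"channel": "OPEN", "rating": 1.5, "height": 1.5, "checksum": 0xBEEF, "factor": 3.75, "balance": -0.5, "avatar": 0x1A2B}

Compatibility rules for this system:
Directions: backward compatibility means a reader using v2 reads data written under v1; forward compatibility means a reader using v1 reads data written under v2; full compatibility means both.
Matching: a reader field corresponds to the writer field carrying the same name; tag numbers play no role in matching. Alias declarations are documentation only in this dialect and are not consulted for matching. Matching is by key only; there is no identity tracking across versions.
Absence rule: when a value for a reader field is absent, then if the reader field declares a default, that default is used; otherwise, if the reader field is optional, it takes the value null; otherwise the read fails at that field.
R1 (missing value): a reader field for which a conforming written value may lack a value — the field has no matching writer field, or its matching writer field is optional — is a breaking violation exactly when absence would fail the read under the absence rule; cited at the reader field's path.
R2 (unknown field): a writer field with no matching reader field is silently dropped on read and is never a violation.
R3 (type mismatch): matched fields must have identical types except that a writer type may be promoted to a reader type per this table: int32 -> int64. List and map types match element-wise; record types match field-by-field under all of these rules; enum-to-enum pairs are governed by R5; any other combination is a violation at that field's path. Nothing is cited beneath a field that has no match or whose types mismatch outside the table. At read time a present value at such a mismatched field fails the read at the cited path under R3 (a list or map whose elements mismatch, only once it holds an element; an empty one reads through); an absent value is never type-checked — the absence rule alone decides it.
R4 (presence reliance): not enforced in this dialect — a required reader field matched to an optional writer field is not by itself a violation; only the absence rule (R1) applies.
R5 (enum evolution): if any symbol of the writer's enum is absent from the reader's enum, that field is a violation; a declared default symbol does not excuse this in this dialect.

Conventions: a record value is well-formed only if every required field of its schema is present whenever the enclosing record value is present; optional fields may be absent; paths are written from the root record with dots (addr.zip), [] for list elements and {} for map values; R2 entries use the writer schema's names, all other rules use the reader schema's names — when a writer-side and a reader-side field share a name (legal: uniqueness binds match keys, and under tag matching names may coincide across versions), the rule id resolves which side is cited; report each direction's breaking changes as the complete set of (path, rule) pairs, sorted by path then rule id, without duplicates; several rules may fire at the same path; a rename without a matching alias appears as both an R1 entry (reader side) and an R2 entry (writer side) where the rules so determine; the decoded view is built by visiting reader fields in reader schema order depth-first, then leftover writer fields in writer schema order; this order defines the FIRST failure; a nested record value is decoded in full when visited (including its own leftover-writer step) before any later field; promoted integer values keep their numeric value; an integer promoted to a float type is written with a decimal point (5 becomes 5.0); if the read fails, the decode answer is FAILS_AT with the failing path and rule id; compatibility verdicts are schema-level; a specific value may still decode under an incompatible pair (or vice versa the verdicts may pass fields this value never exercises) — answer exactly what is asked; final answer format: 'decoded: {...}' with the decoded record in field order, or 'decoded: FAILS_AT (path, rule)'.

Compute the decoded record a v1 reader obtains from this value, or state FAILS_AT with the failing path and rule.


decoded: {"channel": "OPEN", "rating": 1.5, "price": null, "checksum": 0xBEEF, "factor": 3.75, "balance": -0.5}

the writer's type comes first in each Ticket pair
migrating the Ticket value to v1:
  channel := "OPEN"
  rating := 1.5
  price := null (not supplied -> null)
  checksum := 0xBEEF
  factor := 3.75
  balance := -0.5
  writer height: unmatched, discarded
  writer avatar: unmatched, discarded
  => decoded: {"channel": "OPEN", "rating": 1.5, "price": null, "checksum": 0xBEEF, "factor": 3.75, "balance": -0.5}
remaining Ticket differences; none change what is asked:
  field checksum in record Ticket: optional changed to required -> a verdict-level change on Ticket — the shown value reads the same
  added field avatar to record Ticket: required bytes, tag 38 (in v2 it sits last) -> a verdict-level change on Ticket — the shown value reads the same


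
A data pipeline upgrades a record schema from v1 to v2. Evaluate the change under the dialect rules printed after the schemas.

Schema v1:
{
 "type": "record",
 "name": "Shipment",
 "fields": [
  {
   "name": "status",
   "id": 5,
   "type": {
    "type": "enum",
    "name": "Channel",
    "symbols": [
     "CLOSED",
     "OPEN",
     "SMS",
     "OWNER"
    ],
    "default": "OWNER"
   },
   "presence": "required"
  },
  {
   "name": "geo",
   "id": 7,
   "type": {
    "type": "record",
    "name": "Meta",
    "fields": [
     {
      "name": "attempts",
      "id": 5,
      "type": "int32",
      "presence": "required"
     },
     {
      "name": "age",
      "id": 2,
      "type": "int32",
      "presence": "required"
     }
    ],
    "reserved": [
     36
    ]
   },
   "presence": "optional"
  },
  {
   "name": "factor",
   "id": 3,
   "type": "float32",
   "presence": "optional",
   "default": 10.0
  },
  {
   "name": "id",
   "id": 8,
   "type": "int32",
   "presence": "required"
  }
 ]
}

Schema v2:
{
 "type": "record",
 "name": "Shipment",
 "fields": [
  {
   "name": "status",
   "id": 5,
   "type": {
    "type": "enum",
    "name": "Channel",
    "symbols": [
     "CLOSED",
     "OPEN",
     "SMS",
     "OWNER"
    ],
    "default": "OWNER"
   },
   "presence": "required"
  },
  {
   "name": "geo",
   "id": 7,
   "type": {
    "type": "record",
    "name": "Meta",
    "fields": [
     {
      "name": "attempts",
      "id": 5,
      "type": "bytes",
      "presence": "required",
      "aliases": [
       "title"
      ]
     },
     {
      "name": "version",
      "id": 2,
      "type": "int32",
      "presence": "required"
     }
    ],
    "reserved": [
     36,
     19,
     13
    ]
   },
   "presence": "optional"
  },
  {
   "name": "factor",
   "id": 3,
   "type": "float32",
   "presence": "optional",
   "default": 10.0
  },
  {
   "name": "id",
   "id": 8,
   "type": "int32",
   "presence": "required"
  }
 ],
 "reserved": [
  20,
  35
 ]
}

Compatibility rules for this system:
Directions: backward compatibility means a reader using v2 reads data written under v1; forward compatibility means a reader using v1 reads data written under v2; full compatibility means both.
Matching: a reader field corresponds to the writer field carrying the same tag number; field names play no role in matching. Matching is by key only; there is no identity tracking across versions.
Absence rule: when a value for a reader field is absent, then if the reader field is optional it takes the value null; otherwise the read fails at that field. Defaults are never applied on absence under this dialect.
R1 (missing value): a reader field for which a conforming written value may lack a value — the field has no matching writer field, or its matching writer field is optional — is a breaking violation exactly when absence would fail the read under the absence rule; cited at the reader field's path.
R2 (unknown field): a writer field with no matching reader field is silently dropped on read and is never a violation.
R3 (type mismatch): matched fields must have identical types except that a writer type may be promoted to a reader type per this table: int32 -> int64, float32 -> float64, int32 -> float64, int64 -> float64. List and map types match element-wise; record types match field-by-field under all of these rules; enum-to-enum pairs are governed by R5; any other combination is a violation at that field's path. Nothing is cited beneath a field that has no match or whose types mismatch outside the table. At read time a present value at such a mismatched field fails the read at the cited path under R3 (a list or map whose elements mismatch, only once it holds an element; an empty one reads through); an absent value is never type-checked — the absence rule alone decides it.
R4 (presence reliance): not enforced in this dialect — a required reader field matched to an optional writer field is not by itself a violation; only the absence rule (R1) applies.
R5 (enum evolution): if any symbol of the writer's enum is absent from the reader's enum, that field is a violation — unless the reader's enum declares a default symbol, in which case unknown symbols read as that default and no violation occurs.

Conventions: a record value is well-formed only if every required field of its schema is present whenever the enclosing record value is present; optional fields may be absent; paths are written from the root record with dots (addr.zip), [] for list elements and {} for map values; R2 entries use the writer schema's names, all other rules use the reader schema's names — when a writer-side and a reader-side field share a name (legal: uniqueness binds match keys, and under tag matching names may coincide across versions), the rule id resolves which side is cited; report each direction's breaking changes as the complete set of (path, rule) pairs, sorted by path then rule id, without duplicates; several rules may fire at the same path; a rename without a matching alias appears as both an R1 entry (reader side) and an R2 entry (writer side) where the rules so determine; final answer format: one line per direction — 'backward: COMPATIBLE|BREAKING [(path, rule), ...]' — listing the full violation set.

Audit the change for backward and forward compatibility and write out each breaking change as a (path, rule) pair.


each type pair in Shipment: writer, then reader
backward for Shipment (reader v2, writer v1):
  status <- status (Channel -> Channel, writer required)
  geo <- geo (Meta -> Meta, writer optional)
  factor <- factor (float32 -> float32, writer optional)
  id <- id (int32 -> int32, writer required)
  geo.attempts <- geo.attempts (int32 -> bytes, writer required)
  geo.version <- geo.age (int32 -> int32, writer required)
  R3 fires at geo.attempts
  backward on Shipment therefore BREAKING (1)
forward for Shipment (reader v1, writer v2):
  status <- status (Channel -> Channel, writer required)
  geo <- geo (Meta -> Meta, writer optional)
  factor <- factor (float32 -> float32, writer optional)
  id <- id (int32 -> int32, writer required)
  geo.attempts <- geo.attempts (bytes -> int32, writer required)
  geo.age <- geo.version (int32 -> int32, writer required)
  R3 fires at geo.attempts
  forward on Shipment therefore BREAKING (1)

backward: BREAKING [(geo.attempts, R3)]; forward: BREAKING [(geo.attempts, R3)]
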